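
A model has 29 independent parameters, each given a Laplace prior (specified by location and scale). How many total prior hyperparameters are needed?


Each Laplace prior needs 2 hyperparameters (location and scale).
Total = 2 * 29 = 58

58


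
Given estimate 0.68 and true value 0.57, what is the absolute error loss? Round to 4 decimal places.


Absolute error = |estimate - true|
= |0.11| = 0.11

0.11


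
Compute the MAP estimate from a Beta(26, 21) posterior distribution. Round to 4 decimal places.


MAP = mode of Beta distribution
= (alpha - 1)/(alpha + beta - 2)
= (26-1)/(26+21-2)
= 25/45 = 0.5556

0.5556


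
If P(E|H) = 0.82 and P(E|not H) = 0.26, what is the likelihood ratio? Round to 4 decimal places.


Likelihood ratio = P(E|H) / P(E|not H)
= 0.82 / 0.26
= 3.1538

3.1538


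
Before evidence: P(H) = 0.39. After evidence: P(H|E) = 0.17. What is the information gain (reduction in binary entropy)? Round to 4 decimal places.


Prior entropy = 0.9648
Posterior entropy = 0.6577
Information gain = 0.9648 - 0.6577 = 0.3071

0.3071


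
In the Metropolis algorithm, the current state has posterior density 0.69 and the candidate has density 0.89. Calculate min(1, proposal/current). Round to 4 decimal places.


Ratio = 0.89/0.69 = 1.2899
Acceptance probability = min(1, 1.2899)
= 1.0

1.0


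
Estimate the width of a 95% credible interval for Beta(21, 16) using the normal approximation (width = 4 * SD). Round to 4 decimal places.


For Beta(a,b): Var = ab/((a+b)^2(a+b+1))
Var = 0.0065, SD = 0.0804
Approximate 95% CI width = 4 * 0.0804 = 0.3215

0.3215


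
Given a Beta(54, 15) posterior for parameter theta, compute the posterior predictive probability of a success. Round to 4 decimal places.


For a Beta-Bernoulli model, the predictive probability is the mean:
P(success) = 54/(54+15) = 54/69 = 0.7826

0.7826


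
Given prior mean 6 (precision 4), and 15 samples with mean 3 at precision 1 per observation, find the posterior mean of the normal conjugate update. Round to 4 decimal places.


The posterior mean is a precision-weighted average of prior and data.
Post. prec. = 4 + 15 = 19
Post. mean = (24 + 45)/19 = 69/19 = 3.6316

3.6316


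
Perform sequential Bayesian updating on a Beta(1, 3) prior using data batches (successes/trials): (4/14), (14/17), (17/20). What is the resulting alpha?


Accumulate successes: 35
Posterior alpha = prior alpha + sum of successes
= 1 + 35 = 36

36


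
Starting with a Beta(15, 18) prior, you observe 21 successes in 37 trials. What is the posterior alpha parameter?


For a Beta-Binomial conjugate model:
Posterior alpha = prior alpha + number of successes
= 15 + 21 = 36

36


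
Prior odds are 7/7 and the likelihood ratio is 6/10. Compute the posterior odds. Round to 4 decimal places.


Posterior odds = prior odds * likelihood ratio
= (7/7) * (6/10)
= 42 / 70
= 0.6

0.6


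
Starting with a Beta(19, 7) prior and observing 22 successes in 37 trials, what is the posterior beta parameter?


Posterior beta = prior beta + failures
Failures = 37 - 22 = 15
beta_post = 7 + 15 = 22

22


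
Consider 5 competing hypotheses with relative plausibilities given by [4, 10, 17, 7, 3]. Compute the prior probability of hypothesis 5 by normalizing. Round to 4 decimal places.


Sum of weights = 4 + 10 + 17 + 7 + 3 = 41
Normalized prior for H5 = 3 / 41
= 0.0732

0.0732


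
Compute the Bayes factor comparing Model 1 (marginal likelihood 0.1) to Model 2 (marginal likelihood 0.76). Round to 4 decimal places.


BF12 = marginal likelihood of M1 / marginal likelihood of M2
= 0.1/0.76
= 0.1316

0.1316


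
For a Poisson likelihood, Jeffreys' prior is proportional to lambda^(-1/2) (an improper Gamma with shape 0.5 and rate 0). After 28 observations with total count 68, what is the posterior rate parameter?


Jeffreys' prior for Poisson is proportional to lambda^(-1/2).
Posterior is Gamma(0.5 + S, 0 + n) = Gamma(0.5 + 68, 28).
Posterior rate = 0 + n = 28

28.0


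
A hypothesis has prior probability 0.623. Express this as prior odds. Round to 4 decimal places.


Odds = P(H) / P(not H) = 0.623 / 0.377
= 1.6525

1.6525


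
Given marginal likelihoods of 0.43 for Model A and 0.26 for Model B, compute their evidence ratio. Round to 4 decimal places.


Ratio = ML(A) / ML(B) = 0.43/0.26
= 1.6538

1.6538


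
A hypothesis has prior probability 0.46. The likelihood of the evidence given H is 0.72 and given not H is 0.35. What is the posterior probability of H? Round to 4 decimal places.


Using Bayes' theorem:
P(E) = 0.46 * 0.72 + 0.54 * 0.35
P(E) = 0.5202
P(H|E) = (0.46 * 0.72) / 0.5202 = 0.6367

0.6367


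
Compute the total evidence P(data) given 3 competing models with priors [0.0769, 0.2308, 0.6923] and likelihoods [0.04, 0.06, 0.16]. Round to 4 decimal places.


Marginal likelihood = sum P(model_i) * P(data|model_i)
Model 1: 0.0769 * 0.04 = 0.0031
Model 2: 0.2308 * 0.06 = 0.0138
Model 3: 0.6923 * 0.16 = 0.1108
Total = 0.1277

0.1277


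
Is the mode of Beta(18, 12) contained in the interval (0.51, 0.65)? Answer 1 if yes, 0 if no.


Mode = (a-1)/(a+b-2) = 17/28 = 0.6071
Interval: (0.51, 0.65)
Contains mode? 1

1


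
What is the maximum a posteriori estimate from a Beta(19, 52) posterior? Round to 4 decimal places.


The MAP estimate equals the mode of the distribution.
Mode of Beta(a,b) = (a-1)/(a+b-2)
= 18/69
= 0.2609

0.2609


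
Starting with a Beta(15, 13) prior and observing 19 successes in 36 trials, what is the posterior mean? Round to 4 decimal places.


Posterior parameters: alpha = 15 + 19 = 34
beta = 13 + 17 = 30
Posterior mean = alpha / (alpha + beta) = 34 / 64
= 0.5312

0.5312


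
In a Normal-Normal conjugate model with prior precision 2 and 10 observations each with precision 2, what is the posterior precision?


Posterior precision = prior precision + n * observation precision
= 2 + 10 * 2
= 2 + 20 = 22

22


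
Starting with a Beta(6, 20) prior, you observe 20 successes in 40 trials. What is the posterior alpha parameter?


For a Beta-Binomial conjugate model:
Posterior alpha = prior alpha + number of successes
= 6 + 20 = 26

26


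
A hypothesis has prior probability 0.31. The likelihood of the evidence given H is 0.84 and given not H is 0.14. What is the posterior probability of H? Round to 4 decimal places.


Using Bayes' theorem:
P(E) = 0.31 * 0.84 + 0.69 * 0.14
P(E) = 0.357
P(H|E) = (0.31 * 0.84) / 0.357 = 0.7294

0.7294


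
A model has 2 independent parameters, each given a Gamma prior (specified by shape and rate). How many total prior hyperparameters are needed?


Each Gamma prior needs 2 hyperparameters (shape and rate).
Total = 2 * 2 = 4

4


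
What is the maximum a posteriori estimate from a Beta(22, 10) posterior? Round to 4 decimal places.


The MAP estimate equals the mode of the distribution.
Mode of Beta(a,b) = (a-1)/(a+b-2)
= 21/30
= 0.7

0.7


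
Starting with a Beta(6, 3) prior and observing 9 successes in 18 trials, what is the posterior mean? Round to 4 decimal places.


Posterior parameters: alpha = 6 + 9 = 15
beta = 3 + 9 = 12
Posterior mean = alpha / (alpha + beta) = 15 / 27
= 0.5556

0.5556


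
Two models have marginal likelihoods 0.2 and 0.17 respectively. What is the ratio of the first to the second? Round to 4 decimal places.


Evidence ratio = 0.2 / 0.17
= 1.1765

1.1765


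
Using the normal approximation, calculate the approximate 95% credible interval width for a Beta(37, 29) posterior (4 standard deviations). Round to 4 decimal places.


Var(Beta) = 37*29/(66^2 * 67) = 0.0037
SD = 0.0606
Width ~ 4*SD = 0.2425

0.2425


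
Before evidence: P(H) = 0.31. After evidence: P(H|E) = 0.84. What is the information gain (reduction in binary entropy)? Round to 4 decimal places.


Prior entropy = 0.8932
Posterior entropy = 0.6343
Information gain = 0.8932 - 0.6343 = 0.2589

0.2589


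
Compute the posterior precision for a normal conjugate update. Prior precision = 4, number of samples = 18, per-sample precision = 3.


tau_post = tau_0 + n * tau
= 4 + 18 * 3 = 58

58


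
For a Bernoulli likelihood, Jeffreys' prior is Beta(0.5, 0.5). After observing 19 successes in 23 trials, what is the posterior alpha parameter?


Jeffreys' prior for Bernoulli is Beta(0.5, 0.5).
Posterior is Beta(0.5 + k, 0.5 + n - k).
Posterior alpha = 0.5 + k = 0.5 + 19 = 19.5

19.5


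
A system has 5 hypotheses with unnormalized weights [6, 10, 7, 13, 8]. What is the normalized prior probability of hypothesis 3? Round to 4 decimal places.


The normalized prior is the weight divided by the total.
Total weight = 44
P(H3) = 7 / 44 = 0.1591

0.1591


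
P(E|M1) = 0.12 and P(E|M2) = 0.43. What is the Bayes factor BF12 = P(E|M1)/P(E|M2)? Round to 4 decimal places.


Bayes factor BF12 = P(E|M1) / P(E|M2)
= 0.12 / 0.43
= 0.2791

0.2791


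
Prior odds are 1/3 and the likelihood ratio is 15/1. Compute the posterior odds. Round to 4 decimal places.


Posterior odds = prior odds * likelihood ratio
= (1/3) * (15/1)
= 15 / 3
= 5.0

5.0


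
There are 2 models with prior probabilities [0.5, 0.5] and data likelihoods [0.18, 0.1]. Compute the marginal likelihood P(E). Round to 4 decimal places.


P(E) = sum over models of P(M_i) * P(E|M_i)
= 0.5*0.18 + 0.5*0.1
= 0.14

0.14


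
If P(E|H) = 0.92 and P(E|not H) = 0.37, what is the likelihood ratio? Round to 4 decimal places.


Likelihood ratio = P(E|H) / P(E|not H)
= 0.92 / 0.37
= 2.4865

2.4865


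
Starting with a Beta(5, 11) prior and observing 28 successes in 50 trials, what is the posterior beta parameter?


Posterior beta = prior beta + failures
Failures = 50 - 28 = 22
beta_post = 11 + 22 = 33

33


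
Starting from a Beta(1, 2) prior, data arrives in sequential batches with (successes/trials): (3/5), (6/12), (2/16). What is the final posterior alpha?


In sequential Bayesian updating, we sum all successes.
Total successes = 11
Final alpha = 1 + 11 = 12

12


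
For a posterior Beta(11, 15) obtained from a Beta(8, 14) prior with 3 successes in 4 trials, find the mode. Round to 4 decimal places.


Mode = (alpha - 1) / (alpha + beta - 2)
= 10 / 24
= 0.4167

0.4167


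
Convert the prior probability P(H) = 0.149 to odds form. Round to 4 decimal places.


P(not H) = 1 - 0.149 = 0.851
Odds = 0.149 / 0.851 = 0.1751

0.1751


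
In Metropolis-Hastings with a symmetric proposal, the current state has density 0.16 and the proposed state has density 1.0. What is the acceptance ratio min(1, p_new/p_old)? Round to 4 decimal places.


Ratio = p_new / p_old = 1.0 / 0.16 = 6.25
Acceptance = min(1, 6.25) = 1.0

1.0


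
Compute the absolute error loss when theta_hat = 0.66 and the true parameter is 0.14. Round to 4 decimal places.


L = |theta_hat - theta_true|
= |0.66 - 0.14| = 0.52

0.52


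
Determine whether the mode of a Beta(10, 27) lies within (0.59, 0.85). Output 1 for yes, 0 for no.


First find the mode: (a-1)/(a+b-2) = 0.2571
Is 0.2571 in (0.59, 0.85)? 0

0


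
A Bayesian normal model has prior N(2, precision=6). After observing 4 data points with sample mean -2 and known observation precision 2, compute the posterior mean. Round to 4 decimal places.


Posterior mean = (prior_precision * prior_mean + n * data_precision * data_mean) / (prior_precision + n * data_precision)
Numerator = 6*2 + 4*2*-2 = -4
Denominator = 6 + 4*2 = 14
Posterior mean = -0.2857

-0.2857


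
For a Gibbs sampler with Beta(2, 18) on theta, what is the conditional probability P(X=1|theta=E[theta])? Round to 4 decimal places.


E[theta] = 2/(2+18) = 0.1
P(X=1|theta) = theta = 0.1

0.1


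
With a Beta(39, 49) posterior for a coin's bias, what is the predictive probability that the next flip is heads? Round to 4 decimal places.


The predictive probability equals the posterior mean.
P(next = heads) = alpha / (alpha + beta)
= 39 / 88 = 0.4432

0.4432


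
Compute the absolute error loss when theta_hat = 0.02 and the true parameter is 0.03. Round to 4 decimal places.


L = |theta_hat - theta_true|
= |0.02 - 0.03| = 0.01

0.01


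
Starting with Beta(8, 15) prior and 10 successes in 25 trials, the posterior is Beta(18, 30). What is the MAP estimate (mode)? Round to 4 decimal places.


The mode of Beta(a, b) when a > 1 and b > 1 is (a-1)/(a+b-2)
= (18 - 1) / (18 + 30 - 2)
= 17 / 46
= 0.3696

0.3696


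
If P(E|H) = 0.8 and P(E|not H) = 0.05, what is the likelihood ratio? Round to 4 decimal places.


Likelihood ratio = P(E|H) / P(E|not H)
= 0.8 / 0.05
= 16.0

16.0


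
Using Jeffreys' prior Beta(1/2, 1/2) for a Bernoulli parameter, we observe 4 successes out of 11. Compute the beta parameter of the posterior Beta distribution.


Conjugate update: Beta(0.5 + k, 0.5 + n - k).
k = 4, n - k = 7
Posterior beta = 0.5 + (n - k) = 0.5 + 7 = 7.5

7.5


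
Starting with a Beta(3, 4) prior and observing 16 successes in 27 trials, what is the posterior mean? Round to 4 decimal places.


Posterior parameters: alpha = 3 + 16 = 19
beta = 4 + 11 = 15
Posterior mean = alpha / (alpha + beta) = 19 / 34
= 0.5588

0.5588


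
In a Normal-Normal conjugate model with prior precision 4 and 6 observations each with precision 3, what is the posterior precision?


Posterior precision = prior precision + n * observation precision
= 4 + 6 * 3
= 4 + 18 = 22

22


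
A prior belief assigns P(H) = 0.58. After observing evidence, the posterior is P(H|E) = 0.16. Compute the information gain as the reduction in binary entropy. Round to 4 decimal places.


H(prior) = -0.58*log2(0.58) - 0.42*log2(0.42)
= 0.9815
H(post) = -0.16*log2(0.16) - 0.84*log2(0.84)
= 0.6343
IG = 0.9815 - 0.6343 = 0.3471

0.3471


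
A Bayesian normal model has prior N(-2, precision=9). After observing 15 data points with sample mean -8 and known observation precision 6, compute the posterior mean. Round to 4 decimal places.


Posterior mean = (prior_precision * prior_mean + n * data_precision * data_mean) / (prior_precision + n * data_precision)
Numerator = 9*-2 + 15*6*-8 = -738
Denominator = 9 + 15*6 = 99
Posterior mean = -7.4545

-7.4545


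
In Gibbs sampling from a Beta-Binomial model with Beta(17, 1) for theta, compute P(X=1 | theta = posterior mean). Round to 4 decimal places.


Posterior mean = alpha/(alpha+beta) = 17/18 = 0.9444
P(X=1|theta=mean) = theta = 0.9444

0.9444


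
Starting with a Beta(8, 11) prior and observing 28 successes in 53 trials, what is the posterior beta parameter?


Posterior beta = prior beta + failures
Failures = 53 - 28 = 25
beta_post = 11 + 25 = 36

36


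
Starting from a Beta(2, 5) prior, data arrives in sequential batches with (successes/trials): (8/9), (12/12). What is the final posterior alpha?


In sequential Bayesian updating, we sum all successes.
Total successes = 20
Final alpha = 2 + 20 = 22

22


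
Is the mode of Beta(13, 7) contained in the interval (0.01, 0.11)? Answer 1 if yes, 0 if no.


Mode = (a-1)/(a+b-2) = 12/18 = 0.6667
Interval: (0.01, 0.11)
Contains mode? 0

0


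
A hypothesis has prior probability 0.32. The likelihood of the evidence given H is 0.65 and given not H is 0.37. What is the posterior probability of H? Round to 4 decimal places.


Using Bayes' theorem:
P(E) = 0.32 * 0.65 + 0.68 * 0.37
P(E) = 0.4596
P(H|E) = (0.32 * 0.65) / 0.4596 = 0.4526

0.4526


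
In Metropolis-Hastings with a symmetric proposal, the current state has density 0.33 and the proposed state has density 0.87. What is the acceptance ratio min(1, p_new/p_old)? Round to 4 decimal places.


Ratio = p_new / p_old = 0.87 / 0.33 = 2.6364
Acceptance = min(1, 2.6364) = 1.0

1.0


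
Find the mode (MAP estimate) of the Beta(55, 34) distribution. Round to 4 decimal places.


For Beta(a,b) with a,b > 1:
Mode = (a-1)/(a+b-2) = (55-1)/(89-2)
= 54/87 = 0.6207

0.6207


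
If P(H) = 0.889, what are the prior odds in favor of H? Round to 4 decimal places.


Prior odds = P(H) / (1 - P(H))
= 0.889 / 0.111
= 8.009

8.009


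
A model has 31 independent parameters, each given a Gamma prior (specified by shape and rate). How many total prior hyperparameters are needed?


Each Gamma prior needs 2 hyperparameters (shape and rate).
Total = 2 * 31 = 62

62


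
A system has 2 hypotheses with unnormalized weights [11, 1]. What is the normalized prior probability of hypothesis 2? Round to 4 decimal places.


The normalized prior is the weight divided by the total.
Total weight = 12
P(H2) = 1 / 12 = 0.0833

0.0833


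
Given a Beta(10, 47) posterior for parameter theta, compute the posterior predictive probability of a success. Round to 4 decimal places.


For a Beta-Bernoulli model, the predictive probability is the mean:
P(success) = 10/(10+47) = 10/57 = 0.1754

0.1754


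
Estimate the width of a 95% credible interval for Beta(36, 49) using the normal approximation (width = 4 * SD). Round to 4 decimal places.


For Beta(a,b): Var = ab/((a+b)^2(a+b+1))
Var = 0.0028, SD = 0.0533
Approximate 95% CI width = 4 * 0.0533 = 0.2131

0.2131


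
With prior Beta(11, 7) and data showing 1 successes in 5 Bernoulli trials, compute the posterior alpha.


Conjugate update: alpha_posterior = alpha_prior + k
= 11 + 1 = 12

12


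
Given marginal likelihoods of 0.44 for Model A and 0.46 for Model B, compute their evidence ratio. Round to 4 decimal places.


Ratio = ML(A) / ML(B) = 0.44/0.46
= 0.9565

0.9565


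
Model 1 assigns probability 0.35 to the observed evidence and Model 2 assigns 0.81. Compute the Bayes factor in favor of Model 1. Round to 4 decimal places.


BF = P(data|M1) / P(data|M2)
= 0.35 / 0.81 = 0.4321

0.4321


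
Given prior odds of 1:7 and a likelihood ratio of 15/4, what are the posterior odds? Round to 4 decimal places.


Posterior odds = prior odds * LR
Prior odds = 1/7 = 0.1429
LR = 15/4 = 3.75
Posterior odds = 0.1429 * 3.75 = 0.5357

0.5357


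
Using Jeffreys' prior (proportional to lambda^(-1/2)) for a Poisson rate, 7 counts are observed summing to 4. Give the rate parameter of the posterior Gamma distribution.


Conjugate update: Gamma(prior_shape + S, prior_rate + n).
Prior shape = 0.5, prior rate = 0.
Posterior rate = 0 + n = 7

7.0


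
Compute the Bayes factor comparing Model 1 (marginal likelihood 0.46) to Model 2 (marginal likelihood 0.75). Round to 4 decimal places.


BF12 = marginal likelihood of M1 / marginal likelihood of M2
= 0.46/0.75
= 0.6133

0.6133


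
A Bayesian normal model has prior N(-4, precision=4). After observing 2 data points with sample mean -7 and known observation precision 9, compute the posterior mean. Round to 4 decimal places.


Posterior mean = (prior_precision * prior_mean + n * data_precision * data_mean) / (prior_precision + n * data_precision)
Numerator = 4*-4 + 2*9*-7 = -142
Denominator = 4 + 2*9 = 22
Posterior mean = -6.4545

-6.4545


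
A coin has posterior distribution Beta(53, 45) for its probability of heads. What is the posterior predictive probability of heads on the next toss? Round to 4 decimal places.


Posterior predictive = E[theta] = alpha/(alpha+beta)
= 53/98
= 0.5408

0.5408


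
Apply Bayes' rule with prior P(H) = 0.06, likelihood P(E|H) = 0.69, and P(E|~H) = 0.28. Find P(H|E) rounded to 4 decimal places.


Step 1: Compute marginal P(E) = P(E|H)P(H) + P(E|~H)P(~H)
= 0.69*0.06 + 0.28*0.94 = 0.3046
Step 2: P(H|E) = P(E|H)P(H)/P(E) = 0.0414/0.3046
= 0.1359

0.1359


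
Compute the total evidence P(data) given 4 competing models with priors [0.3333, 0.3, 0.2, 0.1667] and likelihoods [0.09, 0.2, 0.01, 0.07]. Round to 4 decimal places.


Marginal likelihood = sum P(model_i) * P(data|model_i)
Model 1: 0.3333 * 0.09 = 0.03
Model 2: 0.3 * 0.2 = 0.06
Model 3: 0.2 * 0.01 = 0.002
Model 4: 0.1667 * 0.07 = 0.0117
Total = 0.1037

0.1037


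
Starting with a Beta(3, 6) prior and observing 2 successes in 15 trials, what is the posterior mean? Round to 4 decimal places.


Posterior parameters: alpha = 3 + 2 = 5
beta = 6 + 13 = 19
Posterior mean = alpha / (alpha + beta) = 5 / 24
= 0.2083

0.2083


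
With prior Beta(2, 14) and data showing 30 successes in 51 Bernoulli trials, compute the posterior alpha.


Conjugate update: alpha_posterior = alpha_prior + k
= 2 + 30 = 32

32


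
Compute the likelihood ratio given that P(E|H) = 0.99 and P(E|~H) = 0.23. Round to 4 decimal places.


LR = P(E|H) / P(E|~H)
= 0.99 / 0.23 = 4.3043

4.3043


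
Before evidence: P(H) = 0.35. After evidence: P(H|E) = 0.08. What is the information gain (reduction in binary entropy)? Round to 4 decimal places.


Prior entropy = 0.9341
Posterior entropy = 0.4022
Information gain = 0.9341 - 0.4022 = 0.5319

0.5319


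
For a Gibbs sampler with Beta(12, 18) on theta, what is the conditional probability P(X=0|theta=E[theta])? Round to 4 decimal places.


E[theta] = 12/(12+18) = 0.4
P(X=0|theta) = 1 - theta = 0.6

0.6


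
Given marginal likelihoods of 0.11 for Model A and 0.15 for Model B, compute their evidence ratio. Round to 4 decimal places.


Ratio = ML(A) / ML(B) = 0.11/0.15
= 0.7333

0.7333


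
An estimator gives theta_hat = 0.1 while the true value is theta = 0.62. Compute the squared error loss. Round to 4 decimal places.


The squared error loss is (theta_hat - theta)^2
= (0.1 - 0.62)^2
= (-0.52)^2 = 0.2704

0.2704


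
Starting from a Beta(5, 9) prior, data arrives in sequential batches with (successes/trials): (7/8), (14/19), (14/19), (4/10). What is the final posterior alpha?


In sequential Bayesian updating, we sum all successes.
Total successes = 39
Final alpha = 5 + 39 = 44

44


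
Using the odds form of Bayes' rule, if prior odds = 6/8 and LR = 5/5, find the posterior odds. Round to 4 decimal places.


Bayes' rule in odds form: posterior odds = prior odds * LR
= (6 * 5) / (8 * 5)
= 30/40 = 0.75

0.75


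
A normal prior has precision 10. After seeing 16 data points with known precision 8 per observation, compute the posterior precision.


In the conjugate normal model, precisions add:
tau_posterior = tau_prior + n * tau_data
= 10 + 16*8 = 138

138


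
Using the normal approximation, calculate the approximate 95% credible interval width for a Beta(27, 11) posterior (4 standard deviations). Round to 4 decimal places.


Var(Beta) = 27*11/(38^2 * 39) = 0.0053
SD = 0.0726
Width ~ 4*SD = 0.2905

0.2905


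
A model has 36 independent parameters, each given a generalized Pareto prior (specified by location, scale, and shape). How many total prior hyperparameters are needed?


Each generalized Pareto prior needs 3 hyperparameters (location, scale, and shape).
Total = 3 * 36 = 108

108


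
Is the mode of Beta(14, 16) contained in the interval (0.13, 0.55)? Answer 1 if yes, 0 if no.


Mode = (a-1)/(a+b-2) = 13/28 = 0.4643
Interval: (0.13, 0.55)
Contains mode? 1

1


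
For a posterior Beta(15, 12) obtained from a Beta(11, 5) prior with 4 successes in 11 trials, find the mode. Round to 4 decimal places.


Mode = (alpha - 1) / (alpha + beta - 2)
= 14 / 25
= 0.56

0.56


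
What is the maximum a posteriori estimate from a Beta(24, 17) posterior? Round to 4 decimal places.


The MAP estimate equals the mode of the distribution.
Mode of Beta(a,b) = (a-1)/(a+b-2)
= 23/39
= 0.5897

0.5897


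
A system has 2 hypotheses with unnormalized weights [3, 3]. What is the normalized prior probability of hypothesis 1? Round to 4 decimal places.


The normalized prior is the weight divided by the total.
Total weight = 6
P(H1) = 3 / 6 = 0.5

0.5


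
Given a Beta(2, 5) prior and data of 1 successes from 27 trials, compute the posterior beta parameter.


Number of failures = 27 - 1 = 26
Posterior beta = 5 + 26 = 31

31


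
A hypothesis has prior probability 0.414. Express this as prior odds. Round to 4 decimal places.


Odds = P(H) / P(not H) = 0.414 / 0.586
= 0.7065

0.7065


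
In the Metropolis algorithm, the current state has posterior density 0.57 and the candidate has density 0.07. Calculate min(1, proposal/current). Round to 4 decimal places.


Ratio = 0.07/0.57 = 0.1228
Acceptance probability = min(1, 0.1228)
= 0.1228

0.1228


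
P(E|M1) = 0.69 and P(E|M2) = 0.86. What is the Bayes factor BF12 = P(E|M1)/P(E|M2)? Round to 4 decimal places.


Bayes factor BF12 = P(E|M1) / P(E|M2)
= 0.69 / 0.86
= 0.8023

0.8023


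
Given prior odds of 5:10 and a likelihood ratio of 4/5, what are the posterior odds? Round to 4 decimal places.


Posterior odds = prior odds * LR
Prior odds = 5/10 = 0.5
LR = 4/5 = 0.8
Posterior odds = 0.5 * 0.8 = 0.4

0.4


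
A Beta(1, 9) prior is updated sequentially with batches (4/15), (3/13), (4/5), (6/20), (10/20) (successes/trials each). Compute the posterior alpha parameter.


Sequential conjugate updating is equivalent to a single batch update.
Total successes across all batches = 27
alpha_posterior = alpha_prior + total_successes = 1 + 27
= 28

28


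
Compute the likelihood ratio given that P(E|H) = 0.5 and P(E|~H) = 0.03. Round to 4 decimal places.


LR = P(E|H) / P(E|~H)
= 0.5 / 0.03 = 16.6667

16.6667


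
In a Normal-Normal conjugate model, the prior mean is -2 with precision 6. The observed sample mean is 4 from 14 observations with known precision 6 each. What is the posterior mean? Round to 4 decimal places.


Posterior precision = tau0 + n*tau = 6 + 14*6 = 90
Posterior mean = (tau0*mu0 + n*tau*xbar) / posterior_precision
= (6*-2 + 14*6*4) / 90
= 324 / 90 = 3.6

3.6


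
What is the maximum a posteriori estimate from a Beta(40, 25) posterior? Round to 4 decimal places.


The MAP estimate equals the mode of the distribution.
Mode of Beta(a,b) = (a-1)/(a+b-2)
= 39/63
= 0.619

0.619


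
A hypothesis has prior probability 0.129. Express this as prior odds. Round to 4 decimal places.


Odds = P(H) / P(not H) = 0.129 / 0.871
= 0.1481

0.1481


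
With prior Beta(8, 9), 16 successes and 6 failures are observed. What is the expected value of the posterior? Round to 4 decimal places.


Posterior = Beta(24, 15)
E[theta] = alpha/(alpha+beta)
= 24/39 = 0.6154

0.6154


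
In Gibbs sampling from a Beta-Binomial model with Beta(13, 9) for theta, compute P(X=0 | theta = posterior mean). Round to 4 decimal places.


Posterior mean = alpha/(alpha+beta) = 13/22 = 0.5909
P(X=0|theta=mean) = 1 - theta = 0.4091

0.4091


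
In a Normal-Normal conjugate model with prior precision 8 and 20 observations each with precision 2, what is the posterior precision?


Posterior precision = prior precision + n * observation precision
= 8 + 20 * 2
= 8 + 40 = 48

48


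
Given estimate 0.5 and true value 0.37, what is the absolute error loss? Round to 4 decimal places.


Absolute error = |estimate - true|
= |0.13| = 0.13

0.13


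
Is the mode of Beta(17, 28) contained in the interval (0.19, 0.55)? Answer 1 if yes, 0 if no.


Mode = (a-1)/(a+b-2) = 16/43 = 0.3721
Interval: (0.19, 0.55)
Contains mode? 1

1


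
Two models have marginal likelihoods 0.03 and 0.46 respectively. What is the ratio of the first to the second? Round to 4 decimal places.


Evidence ratio = 0.03 / 0.46
= 0.0652

0.0652


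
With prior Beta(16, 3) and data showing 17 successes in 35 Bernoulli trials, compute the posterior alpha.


Conjugate update: alpha_posterior = alpha_prior + k
= 16 + 17 = 33

33


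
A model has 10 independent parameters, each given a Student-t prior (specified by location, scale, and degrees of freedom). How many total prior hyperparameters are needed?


Each Student-t prior needs 3 hyperparameters (location, scale, and degrees of freedom).
Total = 3 * 10 = 30

30


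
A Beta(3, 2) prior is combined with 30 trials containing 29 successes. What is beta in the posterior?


In conjugate updating:
beta_posterior = beta_prior + (n - k)
= 2 + (30 - 29)
= 2 + 1 = 3

3


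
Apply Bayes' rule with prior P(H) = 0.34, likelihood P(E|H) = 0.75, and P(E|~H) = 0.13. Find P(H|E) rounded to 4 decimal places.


Step 1: Compute marginal P(E) = P(E|H)P(H) + P(E|~H)P(~H)
= 0.75*0.34 + 0.13*0.66 = 0.3408
Step 2: P(H|E) = P(E|H)P(H)/P(E) = 0.255/0.3408
= 0.7482

0.7482


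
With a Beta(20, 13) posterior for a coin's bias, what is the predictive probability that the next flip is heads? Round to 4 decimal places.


The predictive probability equals the posterior mean.
P(next = heads) = alpha / (alpha + beta)
= 20 / 33 = 0.6061

0.6061


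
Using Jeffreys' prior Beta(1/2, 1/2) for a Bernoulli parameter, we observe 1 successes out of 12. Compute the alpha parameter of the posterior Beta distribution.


Conjugate update: Beta(0.5 + k, 0.5 + n - k).
k = 1, n - k = 11
Posterior alpha = 0.5 + k = 0.5 + 1 = 1.5

1.5


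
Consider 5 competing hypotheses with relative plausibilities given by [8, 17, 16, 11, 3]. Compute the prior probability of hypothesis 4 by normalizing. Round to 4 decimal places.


Sum of weights = 8 + 17 + 16 + 11 + 3 = 55
Normalized prior for H4 = 11 / 55
= 0.2

0.2


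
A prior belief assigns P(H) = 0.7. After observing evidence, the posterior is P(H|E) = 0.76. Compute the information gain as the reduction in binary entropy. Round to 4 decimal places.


H(prior) = -0.7*log2(0.7) - 0.3*log2(0.3)
= 0.8813
H(post) = -0.76*log2(0.76) - 0.24*log2(0.24)
= 0.795
IG = 0.8813 - 0.795 = 0.0863

0.0863


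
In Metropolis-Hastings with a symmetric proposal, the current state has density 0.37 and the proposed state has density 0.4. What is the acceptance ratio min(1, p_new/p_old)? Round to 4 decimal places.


Ratio = p_new / p_old = 0.4 / 0.37 = 1.0811
Acceptance = min(1, 1.0811) = 1.0

1.0


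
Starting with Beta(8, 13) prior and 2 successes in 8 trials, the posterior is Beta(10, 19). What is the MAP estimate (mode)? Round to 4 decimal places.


The mode of Beta(a, b) when a > 1 and b > 1 is (a-1)/(a+b-2)
= (10 - 1) / (10 + 19 - 2)
= 9 / 27
= 0.3333

0.3333


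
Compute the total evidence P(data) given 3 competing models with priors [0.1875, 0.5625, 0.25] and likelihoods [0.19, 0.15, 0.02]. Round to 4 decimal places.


Marginal likelihood = sum P(model_i) * P(data|model_i)
Model 1: 0.1875 * 0.19 = 0.0356
Model 2: 0.5625 * 0.15 = 0.0844
Model 3: 0.25 * 0.02 = 0.005
Total = 0.125

0.125


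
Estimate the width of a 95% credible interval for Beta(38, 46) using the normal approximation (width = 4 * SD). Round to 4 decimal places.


For Beta(a,b): Var = ab/((a+b)^2(a+b+1))
Var = 0.0029, SD = 0.054
Approximate 95% CI width = 4 * 0.054 = 0.2159

0.2159


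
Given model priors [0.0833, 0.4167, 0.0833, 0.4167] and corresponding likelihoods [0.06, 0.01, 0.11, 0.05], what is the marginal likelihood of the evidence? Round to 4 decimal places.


P(E) = sum_i P(M_i) P(E|M_i)
= 0.005 + 0.0042 + 0.0092 + 0.0208
= 0.0392

0.0392


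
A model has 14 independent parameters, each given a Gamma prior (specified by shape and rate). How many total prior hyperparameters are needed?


Each Gamma prior needs 2 hyperparameters (shape and rate).
Total = 2 * 14 = 28

28


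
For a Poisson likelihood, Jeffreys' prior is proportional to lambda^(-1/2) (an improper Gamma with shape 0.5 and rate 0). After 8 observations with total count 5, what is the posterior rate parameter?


Jeffreys' prior for Poisson is proportional to lambda^(-1/2).
Posterior is Gamma(0.5 + S, 0 + n) = Gamma(0.5 + 5, 8).
Posterior rate = 0 + n = 8

8.0


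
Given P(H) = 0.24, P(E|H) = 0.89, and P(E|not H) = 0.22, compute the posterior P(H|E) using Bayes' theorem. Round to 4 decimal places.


By Bayes' theorem: P(H|E) = P(E|H)*P(H) / P(E)
P(E) = P(E|H)*P(H) + P(E|not H)*P(not H)
P(E) = 0.89*0.24 + 0.22*0.76 = 0.3808
P(H|E) = 0.89*0.24 / 0.3808 = 0.5609

0.5609


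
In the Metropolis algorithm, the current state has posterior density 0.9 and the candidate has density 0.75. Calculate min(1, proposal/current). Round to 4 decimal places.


Ratio = 0.75/0.9 = 0.8333
Acceptance probability = min(1, 0.8333)
= 0.8333

0.8333


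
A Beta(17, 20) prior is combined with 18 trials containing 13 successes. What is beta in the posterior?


In conjugate updating:
beta_posterior = beta_prior + (n - k)
= 20 + (18 - 13)
= 20 + 5 = 25

25


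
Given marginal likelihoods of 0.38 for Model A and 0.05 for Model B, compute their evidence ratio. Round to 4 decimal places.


Ratio = ML(A) / ML(B) = 0.38/0.05
= 7.6

7.6


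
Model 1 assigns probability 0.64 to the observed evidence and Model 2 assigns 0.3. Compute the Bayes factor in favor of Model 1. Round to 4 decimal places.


BF = P(data|M1) / P(data|M2)
= 0.64 / 0.3 = 2.1333

2.1333


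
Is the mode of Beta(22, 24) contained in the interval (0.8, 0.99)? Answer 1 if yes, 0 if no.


Mode = (a-1)/(a+b-2) = 21/44 = 0.4773
Interval: (0.8, 0.99)
Contains mode? 0

0


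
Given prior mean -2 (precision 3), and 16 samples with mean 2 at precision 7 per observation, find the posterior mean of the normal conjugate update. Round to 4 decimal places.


The posterior mean is a precision-weighted average of prior and data.
Post. prec. = 3 + 112 = 115
Post. mean = (-6 + 224)/115 = 218/115 = 1.8957

1.8957


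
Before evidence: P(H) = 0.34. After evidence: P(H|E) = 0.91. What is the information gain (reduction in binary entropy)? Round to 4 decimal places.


Prior entropy = 0.9248
Posterior entropy = 0.4365
Information gain = 0.9248 - 0.4365 = 0.4883

0.4883


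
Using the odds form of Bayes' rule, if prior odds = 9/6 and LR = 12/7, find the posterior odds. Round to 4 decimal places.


Bayes' rule in odds form: posterior odds = prior odds * LR
= (9 * 12) / (6 * 7)
= 108/42 = 2.5714

2.5714


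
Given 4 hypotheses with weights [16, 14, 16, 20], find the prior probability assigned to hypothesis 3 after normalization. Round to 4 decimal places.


To normalize, divide each weight by the sum of all weights.
Sum = 66
Prior(H3) = 16/66 = 0.2424

0.2424


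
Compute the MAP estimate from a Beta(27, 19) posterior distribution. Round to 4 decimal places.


MAP = mode of Beta distribution
= (alpha - 1)/(alpha + beta - 2)
= (27-1)/(27+19-2)
= 26/44 = 0.5909

0.5909


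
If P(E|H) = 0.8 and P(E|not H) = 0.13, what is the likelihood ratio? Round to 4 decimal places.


Likelihood ratio = P(E|H) / P(E|not H)
= 0.8 / 0.13
= 6.1538

6.1538


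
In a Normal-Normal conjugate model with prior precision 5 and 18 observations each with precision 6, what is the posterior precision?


Posterior precision = prior precision + n * observation precision
= 5 + 18 * 6
= 5 + 108 = 113

113


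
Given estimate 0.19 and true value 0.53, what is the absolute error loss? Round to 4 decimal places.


Absolute error = |estimate - true|
= |-0.34| = 0.34

0.34


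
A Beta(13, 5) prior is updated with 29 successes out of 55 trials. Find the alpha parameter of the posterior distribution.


In the Beta-Binomial conjugate update:
alpha_post = alpha_prior + successes
= 13 + 29
= 42

42


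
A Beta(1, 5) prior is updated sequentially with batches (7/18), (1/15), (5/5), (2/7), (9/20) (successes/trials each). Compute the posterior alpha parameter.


Sequential conjugate updating is equivalent to a single batch update.
Total successes across all batches = 24
alpha_posterior = alpha_prior + total_successes = 1 + 24
= 25

25


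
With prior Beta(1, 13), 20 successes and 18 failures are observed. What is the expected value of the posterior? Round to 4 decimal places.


Posterior = Beta(21, 31)
E[theta] = alpha/(alpha+beta)
= 21/52 = 0.4038

0.4038


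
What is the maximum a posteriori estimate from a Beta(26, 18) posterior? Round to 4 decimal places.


The MAP estimate equals the mode of the distribution.
Mode of Beta(a,b) = (a-1)/(a+b-2)
= 25/42
= 0.5952

0.5952


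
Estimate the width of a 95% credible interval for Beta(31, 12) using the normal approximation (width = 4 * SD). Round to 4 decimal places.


For Beta(a,b): Var = ab/((a+b)^2(a+b+1))
Var = 0.0046, SD = 0.0676
Approximate 95% CI width = 4 * 0.0676 = 0.2705

0.2705


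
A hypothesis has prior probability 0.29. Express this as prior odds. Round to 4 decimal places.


Odds = P(H) / P(not H) = 0.29 / 0.71
= 0.4085

0.4085


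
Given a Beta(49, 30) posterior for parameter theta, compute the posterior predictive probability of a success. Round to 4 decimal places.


For a Beta-Bernoulli model, the predictive probability is the mean:
P(success) = 49/(49+30) = 49/79 = 0.6203

0.6203


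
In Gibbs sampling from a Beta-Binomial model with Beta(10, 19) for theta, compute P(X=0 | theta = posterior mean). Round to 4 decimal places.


Posterior mean = alpha/(alpha+beta) = 10/29 = 0.3448
P(X=0|theta=mean) = 1 - theta = 0.6552

0.6552


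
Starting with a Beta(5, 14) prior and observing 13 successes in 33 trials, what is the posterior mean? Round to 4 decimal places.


Posterior parameters: alpha = 5 + 13 = 18
beta = 14 + 20 = 34
Posterior mean = alpha / (alpha + beta) = 18 / 52
= 0.3462

0.3462


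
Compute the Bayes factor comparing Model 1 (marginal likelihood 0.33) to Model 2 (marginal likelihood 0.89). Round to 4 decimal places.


BF12 = marginal likelihood of M1 / marginal likelihood of M2
= 0.33/0.89
= 0.3708

0.3708


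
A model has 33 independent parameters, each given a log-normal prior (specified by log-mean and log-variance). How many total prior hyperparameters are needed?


Each log-normal prior needs 2 hyperparameters (log-mean and log-variance).
Total = 2 * 33 = 66

66


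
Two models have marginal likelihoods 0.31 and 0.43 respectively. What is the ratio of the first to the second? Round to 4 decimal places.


Evidence ratio = 0.31 / 0.43
= 0.7209

0.7209


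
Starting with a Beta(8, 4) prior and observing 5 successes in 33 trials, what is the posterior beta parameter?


Posterior beta = prior beta + failures
Failures = 33 - 5 = 28
beta_post = 4 + 28 = 32

32


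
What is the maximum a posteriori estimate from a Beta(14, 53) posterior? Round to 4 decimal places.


The MAP estimate equals the mode of the distribution.
Mode of Beta(a,b) = (a-1)/(a+b-2)
= 13/65
= 0.2

0.2


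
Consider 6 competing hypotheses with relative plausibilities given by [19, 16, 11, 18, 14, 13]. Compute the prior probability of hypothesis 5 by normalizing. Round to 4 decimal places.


Sum of weights = 19 + 16 + 11 + 18 + 14 + 13 = 91
Normalized prior for H5 = 14 / 91
= 0.1538

0.1538


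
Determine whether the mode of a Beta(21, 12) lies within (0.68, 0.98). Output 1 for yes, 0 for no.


First find the mode: (a-1)/(a+b-2) = 0.6452
Is 0.6452 in (0.68, 0.98)? 0

0


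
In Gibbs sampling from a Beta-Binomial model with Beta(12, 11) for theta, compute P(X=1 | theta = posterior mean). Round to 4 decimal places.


Posterior mean = alpha/(alpha+beta) = 12/23 = 0.5217
P(X=1|theta=mean) = theta = 0.5217

0.5217


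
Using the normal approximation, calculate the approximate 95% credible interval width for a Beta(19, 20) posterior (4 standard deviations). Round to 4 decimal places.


Var(Beta) = 19*20/(39^2 * 40) = 0.0062
SD = 0.079
Width ~ 4*SD = 0.3161

0.3161


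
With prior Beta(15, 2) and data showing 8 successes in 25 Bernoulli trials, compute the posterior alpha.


Conjugate update: alpha_posterior = alpha_prior + k
= 15 + 8 = 23

23


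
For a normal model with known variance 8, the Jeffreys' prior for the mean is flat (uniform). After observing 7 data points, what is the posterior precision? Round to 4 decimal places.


Jeffreys' prior for normal mean (known variance) is flat.
Prior precision = 0.
Posterior precision = prior_prec + n/sigma^2 = 0 + 7/8
= 0.875

0.875


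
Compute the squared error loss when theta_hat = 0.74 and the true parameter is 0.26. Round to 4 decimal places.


L = (theta_hat - theta_true)^2
= (0.74 - 0.26)^2
= 0.48^2 = 0.2304

0.2304
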